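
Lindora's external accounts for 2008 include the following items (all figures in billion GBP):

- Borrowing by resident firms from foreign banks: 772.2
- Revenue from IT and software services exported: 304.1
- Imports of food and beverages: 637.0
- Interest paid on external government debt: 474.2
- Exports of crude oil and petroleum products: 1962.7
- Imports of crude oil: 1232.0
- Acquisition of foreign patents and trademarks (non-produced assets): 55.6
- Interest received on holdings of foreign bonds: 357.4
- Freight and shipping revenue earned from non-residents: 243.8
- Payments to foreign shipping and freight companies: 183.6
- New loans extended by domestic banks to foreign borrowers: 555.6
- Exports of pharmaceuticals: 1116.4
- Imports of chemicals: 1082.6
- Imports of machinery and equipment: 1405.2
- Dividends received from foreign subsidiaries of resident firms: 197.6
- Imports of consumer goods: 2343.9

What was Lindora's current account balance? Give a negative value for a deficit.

Goods: 1116.4 - 1082.6 - 637.0 - 2343.9 - 1232.0 + 1962.7 - 1405.2 = -3621.6
Services: 243.8 + 304.1 - 183.6 = 364.3
Primary income: -474.2 + 197.6 + 357.4 = 80.8
Current account = (-3621.6) + 364.3 + 80.8 = -3176.5
(Excluded from the current account — financial account: borrowing by resident firms from foreign banks 772.2, new loans extended by domestic banks to foreign borrowers 555.6; capital account: acquisition of foreign patents and trademarks (non-produced assets) 55.6.)

-3176.5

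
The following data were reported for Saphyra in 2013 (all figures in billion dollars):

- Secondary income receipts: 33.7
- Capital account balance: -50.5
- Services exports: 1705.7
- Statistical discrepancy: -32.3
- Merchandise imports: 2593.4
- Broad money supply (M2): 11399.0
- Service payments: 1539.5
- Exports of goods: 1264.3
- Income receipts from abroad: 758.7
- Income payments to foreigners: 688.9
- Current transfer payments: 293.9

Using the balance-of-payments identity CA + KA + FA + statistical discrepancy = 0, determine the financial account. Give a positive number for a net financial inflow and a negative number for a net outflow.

1436.1

Goods balance = 1264.3 - 2593.4 = -1329.1
Services balance = 1705.7 - 1539.5 = 166.2
Trade balance (goods + services) = -1329.1 + 166.2 = -1162.9
Net primary income = 758.7 - 688.9 = 69.8
Net secondary income = 33.7 - 293.9 = -260.2
Current account = -1162.9 + 69.8 + (-260.2) = -1353.3
Financial account = -(-1353.3 + (-50.5) + (-32.3)) = 1436.1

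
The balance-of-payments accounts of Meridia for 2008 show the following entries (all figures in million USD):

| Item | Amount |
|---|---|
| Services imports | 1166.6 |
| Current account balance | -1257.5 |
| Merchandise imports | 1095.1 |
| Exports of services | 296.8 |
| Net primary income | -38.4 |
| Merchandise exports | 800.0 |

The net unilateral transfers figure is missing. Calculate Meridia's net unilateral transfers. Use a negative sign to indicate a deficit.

Current account = goods balance + services balance + net primary income + net secondary income
Sum of the known components = -1203.3
Net unilateral transfers = CA - (known components) = -1257.5 - (-1203.3) = -54.2

-54.2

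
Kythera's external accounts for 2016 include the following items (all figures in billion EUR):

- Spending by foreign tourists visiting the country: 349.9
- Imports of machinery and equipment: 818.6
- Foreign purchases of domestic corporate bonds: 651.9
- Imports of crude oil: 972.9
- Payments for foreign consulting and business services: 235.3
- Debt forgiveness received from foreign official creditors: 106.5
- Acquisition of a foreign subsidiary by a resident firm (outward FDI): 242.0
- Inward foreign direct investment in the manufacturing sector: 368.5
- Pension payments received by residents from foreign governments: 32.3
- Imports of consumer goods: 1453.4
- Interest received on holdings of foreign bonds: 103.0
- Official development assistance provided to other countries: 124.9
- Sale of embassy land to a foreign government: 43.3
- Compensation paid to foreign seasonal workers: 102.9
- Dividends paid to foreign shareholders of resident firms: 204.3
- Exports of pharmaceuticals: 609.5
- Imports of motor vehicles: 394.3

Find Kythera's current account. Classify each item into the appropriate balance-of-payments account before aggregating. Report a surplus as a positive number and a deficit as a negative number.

-3211.9

Goods: 609.5 - 972.9 - 1453.4 - 394.3 - 818.6 = -3029.7
Services: 349.9 - 235.3 = 114.6
Primary income: 103.0 - 204.3 - 102.9 = -204.2
Secondary income: 32.3 - 124.9 = -92.6
Current account = (-3029.7) + 114.6 + (-204.2) + (-92.6) = -3211.9
(Excluded from the current account — financial account: foreign purchases of domestic corporate bonds 651.9, acquisition of a foreign subsidiary by a resident firm (outward FDI) 242.0, inward foreign direct investment in the manufacturing sector 368.5; capital account: debt forgiveness received from foreign official creditors 106.5, sale of embassy land to a foreign government 43.3.)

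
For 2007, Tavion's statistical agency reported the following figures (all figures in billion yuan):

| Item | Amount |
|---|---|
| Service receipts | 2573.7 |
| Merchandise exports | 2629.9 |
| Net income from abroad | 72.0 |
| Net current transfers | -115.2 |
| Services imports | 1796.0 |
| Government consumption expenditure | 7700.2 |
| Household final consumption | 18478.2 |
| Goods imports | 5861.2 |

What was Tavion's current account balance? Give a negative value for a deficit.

-2496.8

Goods balance = 2629.9 - 5861.2 = -3231.3
Services balance = 2573.7 - 1796.0 = 777.7
Trade balance (goods + services) = -3231.3 + 777.7 = -2453.6
Net primary income = 72.0
Net secondary income = -115.2
Current account = -2453.6 + 72.0 + (-115.2) = -2496.8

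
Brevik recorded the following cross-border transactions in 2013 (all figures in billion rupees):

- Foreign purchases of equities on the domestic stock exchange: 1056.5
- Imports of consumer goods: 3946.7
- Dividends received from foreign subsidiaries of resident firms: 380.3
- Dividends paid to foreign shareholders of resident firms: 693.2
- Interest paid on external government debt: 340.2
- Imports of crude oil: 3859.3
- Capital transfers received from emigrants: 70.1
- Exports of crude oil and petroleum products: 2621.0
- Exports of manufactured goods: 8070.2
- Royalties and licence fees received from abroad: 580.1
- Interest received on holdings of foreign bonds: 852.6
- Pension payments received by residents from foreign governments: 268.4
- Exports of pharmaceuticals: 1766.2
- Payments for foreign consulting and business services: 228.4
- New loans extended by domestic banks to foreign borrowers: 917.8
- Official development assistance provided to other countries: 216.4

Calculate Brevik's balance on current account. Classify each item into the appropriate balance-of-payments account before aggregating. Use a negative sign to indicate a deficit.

5254.6

Goods: -3859.3 + 1766.2 + 8070.2 - 3946.7 + 2621.0 = 4651.4
Services: 580.1 - 228.4 = 351.7
Primary income: -340.2 + 380.3 + 852.6 - 693.2 = 199.5
Secondary income: 268.4 - 216.4 = 52.0
Current account = 4651.4 + 351.7 + 199.5 + 52.0 = 5254.6
(Excluded from the current account — financial account: foreign purchases of equities on the domestic stock exchange 1056.5, new loans extended by domestic banks to foreign borrowers 917.8; capital account: capital transfers received from emigrants 70.1.)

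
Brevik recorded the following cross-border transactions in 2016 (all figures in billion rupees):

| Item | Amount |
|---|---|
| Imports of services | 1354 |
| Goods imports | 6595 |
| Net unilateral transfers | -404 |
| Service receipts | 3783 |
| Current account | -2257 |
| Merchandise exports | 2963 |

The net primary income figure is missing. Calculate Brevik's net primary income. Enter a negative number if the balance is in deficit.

Current account = goods balance + services balance + net primary income + net secondary income
Sum of the known components = -1607
Net primary income = CA - (known components) = -2257 - (-1607) = -650

-650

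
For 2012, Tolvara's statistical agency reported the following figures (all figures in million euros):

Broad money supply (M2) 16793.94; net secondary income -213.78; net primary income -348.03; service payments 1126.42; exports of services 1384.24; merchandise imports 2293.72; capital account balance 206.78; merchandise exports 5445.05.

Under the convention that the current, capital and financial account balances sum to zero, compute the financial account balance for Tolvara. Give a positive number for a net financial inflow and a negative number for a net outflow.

-3054.12

Goods balance = 5445.05 - 2293.72 = 3151.33
Services balance = 1384.24 - 1126.42 = 257.82
Trade balance (goods + services) = 3151.33 + 257.82 = 3409.15
Net primary income = -348.03
Net secondary income = -213.78
Current account = 3409.15 + (-348.03) + (-213.78) = 2847.34
Financial account = -(2847.34 + 206.78) = -3054.12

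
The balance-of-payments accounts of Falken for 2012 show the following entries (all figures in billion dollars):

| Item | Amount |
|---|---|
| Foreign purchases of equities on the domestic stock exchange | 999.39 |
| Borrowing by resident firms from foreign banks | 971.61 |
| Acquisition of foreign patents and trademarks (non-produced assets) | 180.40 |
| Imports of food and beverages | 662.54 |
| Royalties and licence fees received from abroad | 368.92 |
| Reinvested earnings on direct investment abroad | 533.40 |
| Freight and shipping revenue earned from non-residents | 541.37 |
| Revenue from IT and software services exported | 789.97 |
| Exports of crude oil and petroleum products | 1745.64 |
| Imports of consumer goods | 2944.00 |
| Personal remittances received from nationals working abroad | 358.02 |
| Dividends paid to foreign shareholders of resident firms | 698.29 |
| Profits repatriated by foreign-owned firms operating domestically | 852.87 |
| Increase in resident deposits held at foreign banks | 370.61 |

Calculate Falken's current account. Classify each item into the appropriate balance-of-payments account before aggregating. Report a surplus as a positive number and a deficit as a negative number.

-820.38

Goods: 1745.64 - 662.54 - 2944.00 = -1860.90
Services: 368.92 + 541.37 + 789.97 = 1700.26
Primary income: -852.87 - 698.29 + 533.40 = -1017.76
Secondary income: 358.02
Current account = (-1860.90) + 1700.26 + (-1017.76) + 358.02 = -820.38
(Excluded from the current account — financial account: foreign purchases of equities on the domestic stock exchange 999.39, borrowing by resident firms from foreign banks 971.61, increase in resident deposits held at foreign banks 370.61; capital account: acquisition of foreign patents and trademarks (non-produced assets) 180.40.)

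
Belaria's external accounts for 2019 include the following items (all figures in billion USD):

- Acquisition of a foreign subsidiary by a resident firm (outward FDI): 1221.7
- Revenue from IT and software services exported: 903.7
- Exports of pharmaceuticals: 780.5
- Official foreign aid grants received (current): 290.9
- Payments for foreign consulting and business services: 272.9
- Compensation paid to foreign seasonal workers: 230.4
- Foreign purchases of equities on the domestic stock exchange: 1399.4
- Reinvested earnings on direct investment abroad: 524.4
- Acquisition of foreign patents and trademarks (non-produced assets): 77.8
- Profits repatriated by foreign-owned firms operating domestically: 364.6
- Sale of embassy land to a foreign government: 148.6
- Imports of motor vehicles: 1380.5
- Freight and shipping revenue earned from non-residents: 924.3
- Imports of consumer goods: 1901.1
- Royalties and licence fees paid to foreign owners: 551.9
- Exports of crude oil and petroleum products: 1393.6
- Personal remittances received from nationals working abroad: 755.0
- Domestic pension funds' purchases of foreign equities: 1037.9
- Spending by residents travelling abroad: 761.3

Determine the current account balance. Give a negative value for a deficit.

Goods: 1393.6 + 780.5 - 1380.5 - 1901.1 = -1107.5
Services: 903.7 - 272.9 - 551.9 + 924.3 - 761.3 = 241.9
Primary income: 524.4 - 364.6 - 230.4 = -70.6
Secondary income: 755.0 + 290.9 = 1045.9
Current account = (-1107.5) + 241.9 + (-70.6) + 1045.9 = 109.7
(Excluded from the current account — financial account: acquisition of a foreign subsidiary by a resident firm (outward FDI) 1221.7, foreign purchases of equities on the domestic stock exchange 1399.4, domestic pension funds' purchases of foreign equities 1037.9; capital account: acquisition of foreign patents and trademarks (non-produced assets) 77.8, sale of embassy land to a foreign government 148.6.)

109.7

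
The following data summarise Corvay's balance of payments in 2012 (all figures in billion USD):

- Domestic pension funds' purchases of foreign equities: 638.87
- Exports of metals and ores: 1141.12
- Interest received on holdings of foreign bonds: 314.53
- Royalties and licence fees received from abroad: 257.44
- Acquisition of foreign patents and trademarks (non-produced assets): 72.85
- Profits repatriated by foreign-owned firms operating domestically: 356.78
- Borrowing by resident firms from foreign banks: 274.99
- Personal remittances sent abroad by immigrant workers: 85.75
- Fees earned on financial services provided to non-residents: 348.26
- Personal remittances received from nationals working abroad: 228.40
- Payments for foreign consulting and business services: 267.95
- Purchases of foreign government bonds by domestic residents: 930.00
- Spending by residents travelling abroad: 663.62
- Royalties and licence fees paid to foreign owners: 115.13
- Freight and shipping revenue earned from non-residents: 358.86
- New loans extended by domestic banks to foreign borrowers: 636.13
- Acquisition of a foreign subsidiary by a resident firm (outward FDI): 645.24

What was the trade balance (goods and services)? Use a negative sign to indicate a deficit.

Goods: 1141.12
Services: -115.13 - 663.62 + 358.86 - 267.95 + 257.44 + 348.26 = -82.14
Trade balance = 1141.12 + (-82.14) = 1058.98
(Excluded from the trade balance — financial account: domestic pension funds' purchases of foreign equities 638.87, borrowing by resident firms from foreign banks 274.99, purchases of foreign government bonds by domestic residents 930.00, new loans extended by domestic banks to foreign borrowers 636.13, acquisition of a foreign subsidiary by a resident firm (outward FDI) 645.24; primary income: interest received on holdings of foreign bonds 314.53, profits repatriated by foreign-owned firms operating domestically 356.78; capital account: acquisition of foreign patents and trademarks (non-produced assets) 72.85; secondary income: personal remittances sent abroad by immigrant workers 85.75, personal remittances received from nationals working abroad 228.40.)

1058.98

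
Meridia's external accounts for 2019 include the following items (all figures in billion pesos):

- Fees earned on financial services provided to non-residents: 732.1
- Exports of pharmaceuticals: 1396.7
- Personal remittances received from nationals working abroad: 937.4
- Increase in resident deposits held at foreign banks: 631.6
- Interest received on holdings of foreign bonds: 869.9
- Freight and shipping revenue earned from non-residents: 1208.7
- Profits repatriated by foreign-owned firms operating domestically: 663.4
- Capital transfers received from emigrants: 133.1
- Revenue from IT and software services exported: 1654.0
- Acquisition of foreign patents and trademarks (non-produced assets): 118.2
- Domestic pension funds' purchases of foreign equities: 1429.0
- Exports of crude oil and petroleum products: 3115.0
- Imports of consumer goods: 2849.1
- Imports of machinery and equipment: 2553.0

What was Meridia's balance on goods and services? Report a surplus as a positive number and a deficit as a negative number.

Goods: -2849.1 - 2553.0 + 3115.0 + 1396.7 = -890.4
Services: 1654.0 + 732.1 + 1208.7 = 3594.8
Trade balance = -890.4 + 3594.8 = 2704.4
(Excluded from the trade balance — secondary income: personal remittances received from nationals working abroad 937.4; financial account: increase in resident deposits held at foreign banks 631.6, domestic pension funds' purchases of foreign equities 1429.0; primary income: interest received on holdings of foreign bonds 869.9, profits repatriated by foreign-owned firms operating domestically 663.4; capital account: capital transfers received from emigrants 133.1, acquisition of foreign patents and trademarks (non-produced assets) 118.2.)

2704.4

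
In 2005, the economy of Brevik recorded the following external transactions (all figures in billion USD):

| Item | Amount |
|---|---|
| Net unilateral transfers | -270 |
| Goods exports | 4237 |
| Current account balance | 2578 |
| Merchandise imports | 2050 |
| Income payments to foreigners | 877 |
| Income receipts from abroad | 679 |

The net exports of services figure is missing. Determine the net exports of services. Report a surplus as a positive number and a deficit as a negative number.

859

Current account = goods balance + services balance + net primary income + net secondary income
Sum of the known components = 1719
Net exports of services = CA - (known components) = 2578 - 1719 = 859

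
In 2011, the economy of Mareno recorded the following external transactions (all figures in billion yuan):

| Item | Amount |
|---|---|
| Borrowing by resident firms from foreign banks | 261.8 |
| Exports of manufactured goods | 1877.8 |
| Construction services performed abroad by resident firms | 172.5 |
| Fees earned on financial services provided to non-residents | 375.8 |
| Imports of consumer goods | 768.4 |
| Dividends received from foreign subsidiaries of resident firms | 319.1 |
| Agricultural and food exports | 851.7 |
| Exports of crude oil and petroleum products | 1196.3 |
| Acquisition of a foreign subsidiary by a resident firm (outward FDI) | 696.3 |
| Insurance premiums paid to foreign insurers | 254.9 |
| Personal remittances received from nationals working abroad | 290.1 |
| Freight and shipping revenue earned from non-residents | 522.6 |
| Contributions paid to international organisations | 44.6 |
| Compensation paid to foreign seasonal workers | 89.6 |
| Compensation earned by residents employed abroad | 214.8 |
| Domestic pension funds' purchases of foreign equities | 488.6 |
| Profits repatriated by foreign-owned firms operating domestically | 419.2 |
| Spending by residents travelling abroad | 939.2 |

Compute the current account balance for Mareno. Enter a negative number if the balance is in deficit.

Goods: -768.4 + 851.7 + 1877.8 + 1196.3 = 3157.4
Services: 375.8 + 172.5 - 939.2 - 254.9 + 522.6 = -123.2
Primary income: 214.8 - 419.2 + 319.1 - 89.6 = 25.1
Secondary income: 290.1 - 44.6 = 245.5
Current account = 3157.4 + (-123.2) + 25.1 + 245.5 = 3304.8
(Excluded from the current account — financial account: borrowing by resident firms from foreign banks 261.8, acquisition of a foreign subsidiary by a resident firm (outward FDI) 696.3, domestic pension funds' purchases of foreign equities 488.6.)

3304.8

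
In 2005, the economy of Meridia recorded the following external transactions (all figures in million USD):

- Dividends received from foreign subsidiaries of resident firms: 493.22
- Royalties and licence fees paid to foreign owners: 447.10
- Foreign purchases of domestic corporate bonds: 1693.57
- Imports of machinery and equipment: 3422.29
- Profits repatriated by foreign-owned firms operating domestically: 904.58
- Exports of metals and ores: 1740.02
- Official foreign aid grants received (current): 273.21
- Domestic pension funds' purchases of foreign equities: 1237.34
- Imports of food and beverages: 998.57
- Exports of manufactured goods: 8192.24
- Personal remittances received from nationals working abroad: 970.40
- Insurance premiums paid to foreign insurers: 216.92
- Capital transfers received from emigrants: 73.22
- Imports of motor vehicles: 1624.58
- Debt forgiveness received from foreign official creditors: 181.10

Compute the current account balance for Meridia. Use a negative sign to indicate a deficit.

Goods: 8192.24 + 1740.02 - 1624.58 - 3422.29 - 998.57 = 3886.82
Services: -447.10 - 216.92 = -664.02
Primary income: 493.22 - 904.58 = -411.36
Secondary income: 273.21 + 970.40 = 1243.61
Current account = 3886.82 + (-664.02) + (-411.36) + 1243.61 = 4055.05
(Excluded from the current account — financial account: foreign purchases of domestic corporate bonds 1693.57, domestic pension funds' purchases of foreign equities 1237.34; capital account: capital transfers received from emigrants 73.22, debt forgiveness received from foreign official creditors 181.10.)

4055.05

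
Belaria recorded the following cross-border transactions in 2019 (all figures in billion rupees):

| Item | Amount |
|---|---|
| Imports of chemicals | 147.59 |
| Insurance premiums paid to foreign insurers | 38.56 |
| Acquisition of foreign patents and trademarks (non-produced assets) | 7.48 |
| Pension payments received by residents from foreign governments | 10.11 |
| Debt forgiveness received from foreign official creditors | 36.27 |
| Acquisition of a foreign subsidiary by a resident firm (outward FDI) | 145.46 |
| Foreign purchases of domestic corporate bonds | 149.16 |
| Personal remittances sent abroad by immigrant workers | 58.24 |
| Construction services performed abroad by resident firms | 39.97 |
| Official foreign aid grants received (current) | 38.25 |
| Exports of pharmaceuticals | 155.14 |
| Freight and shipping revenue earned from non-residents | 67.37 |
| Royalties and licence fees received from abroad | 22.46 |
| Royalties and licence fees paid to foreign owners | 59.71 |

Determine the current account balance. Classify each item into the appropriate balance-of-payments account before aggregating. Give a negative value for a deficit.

Goods: 155.14 - 147.59 = 7.55
Services: -59.71 + 67.37 + 39.97 - 38.56 + 22.46 = 31.53
Secondary income: 38.25 + 10.11 - 58.24 = -9.88
Current account = 7.55 + 31.53 + (-9.88) = 29.20
(Excluded from the current account — capital account: acquisition of foreign patents and trademarks (non-produced assets) 7.48, debt forgiveness received from foreign official creditors 36.27; financial account: acquisition of a foreign subsidiary by a resident firm (outward FDI) 145.46, foreign purchases of domestic corporate bonds 149.16.)

29.20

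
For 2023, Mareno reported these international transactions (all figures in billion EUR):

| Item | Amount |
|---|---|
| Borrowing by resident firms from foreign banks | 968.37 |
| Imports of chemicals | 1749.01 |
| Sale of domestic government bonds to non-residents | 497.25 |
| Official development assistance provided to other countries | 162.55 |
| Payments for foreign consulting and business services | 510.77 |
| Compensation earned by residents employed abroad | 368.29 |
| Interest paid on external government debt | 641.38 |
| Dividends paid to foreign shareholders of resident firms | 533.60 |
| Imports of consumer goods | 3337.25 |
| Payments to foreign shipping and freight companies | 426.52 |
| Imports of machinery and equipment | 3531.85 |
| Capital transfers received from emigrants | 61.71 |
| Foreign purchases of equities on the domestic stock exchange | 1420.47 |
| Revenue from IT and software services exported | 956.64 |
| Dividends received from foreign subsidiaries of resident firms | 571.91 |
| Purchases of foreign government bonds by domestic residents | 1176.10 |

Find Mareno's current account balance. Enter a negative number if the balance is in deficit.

-8996.09

Goods: -1749.01 - 3337.25 - 3531.85 = -8618.11
Services: 956.64 - 426.52 - 510.77 = 19.35
Primary income: -641.38 + 571.91 + 368.29 - 533.60 = -234.78
Secondary income: -162.55
Current account = (-8618.11) + 19.35 + (-234.78) + (-162.55) = -8996.09
(Excluded from the current account — financial account: borrowing by resident firms from foreign banks 968.37, sale of domestic government bonds to non-residents 497.25, foreign purchases of equities on the domestic stock exchange 1420.47, purchases of foreign government bonds by domestic residents 1176.10; capital account: capital transfers received from emigrants 61.71.)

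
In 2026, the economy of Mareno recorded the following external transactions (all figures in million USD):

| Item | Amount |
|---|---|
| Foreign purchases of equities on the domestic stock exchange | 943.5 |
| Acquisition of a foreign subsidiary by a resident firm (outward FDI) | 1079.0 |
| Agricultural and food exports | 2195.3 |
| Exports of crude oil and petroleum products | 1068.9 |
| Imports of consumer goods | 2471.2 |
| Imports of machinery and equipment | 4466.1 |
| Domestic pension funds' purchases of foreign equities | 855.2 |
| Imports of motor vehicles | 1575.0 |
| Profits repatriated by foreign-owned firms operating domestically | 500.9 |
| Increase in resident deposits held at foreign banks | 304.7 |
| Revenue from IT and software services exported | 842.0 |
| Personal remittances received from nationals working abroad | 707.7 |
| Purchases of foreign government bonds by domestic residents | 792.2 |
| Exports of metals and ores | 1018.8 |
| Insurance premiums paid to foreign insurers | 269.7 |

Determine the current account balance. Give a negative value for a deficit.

Goods: 1068.9 + 1018.8 + 2195.3 - 1575.0 - 4466.1 - 2471.2 = -4229.3
Services: -269.7 + 842.0 = 572.3
Primary income: -500.9
Secondary income: 707.7
Current account = (-4229.3) + 572.3 + (-500.9) + 707.7 = -3450.2
(Excluded from the current account — financial account: foreign purchases of equities on the domestic stock exchange 943.5, acquisition of a foreign subsidiary by a resident firm (outward FDI) 1079.0, domestic pension funds' purchases of foreign equities 855.2, increase in resident deposits held at foreign banks 304.7, purchases of foreign government bonds by domestic residents 792.2.)

-3450.2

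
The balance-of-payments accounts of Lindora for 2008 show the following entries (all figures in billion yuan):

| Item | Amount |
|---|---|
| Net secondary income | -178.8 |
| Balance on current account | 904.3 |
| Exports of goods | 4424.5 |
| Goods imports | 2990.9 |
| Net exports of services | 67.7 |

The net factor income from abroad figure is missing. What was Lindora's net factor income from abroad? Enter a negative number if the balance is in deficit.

Current account = goods balance + services balance + net primary income + net secondary income
Sum of the known components = 1322.5
Net factor income from abroad = CA - (known components) = 904.3 - 1322.5 = -418.2

-418.2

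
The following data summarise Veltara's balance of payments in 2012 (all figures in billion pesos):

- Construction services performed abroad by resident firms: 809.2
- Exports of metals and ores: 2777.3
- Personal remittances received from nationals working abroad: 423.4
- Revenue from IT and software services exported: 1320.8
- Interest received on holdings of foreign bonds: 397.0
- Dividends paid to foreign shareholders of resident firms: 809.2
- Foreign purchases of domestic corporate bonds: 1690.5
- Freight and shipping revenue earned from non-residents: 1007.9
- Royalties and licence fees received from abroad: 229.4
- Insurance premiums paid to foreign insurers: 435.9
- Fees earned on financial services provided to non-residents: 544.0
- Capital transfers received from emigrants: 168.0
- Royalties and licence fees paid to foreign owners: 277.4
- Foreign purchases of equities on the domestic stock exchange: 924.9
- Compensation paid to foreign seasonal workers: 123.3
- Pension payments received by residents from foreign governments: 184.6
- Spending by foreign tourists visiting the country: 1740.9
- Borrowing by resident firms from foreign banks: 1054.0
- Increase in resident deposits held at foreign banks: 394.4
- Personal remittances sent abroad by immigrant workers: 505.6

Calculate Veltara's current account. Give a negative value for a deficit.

Goods: 2777.3
Services: 544.0 + 809.2 - 277.4 + 1007.9 + 1320.8 + 1740.9 - 435.9 + 229.4 = 4938.9
Primary income: -809.2 + 397.0 - 123.3 = -535.5
Secondary income: -505.6 + 423.4 + 184.6 = 102.4
Current account = 2777.3 + 4938.9 + (-535.5) + 102.4 = 7283.1
(Excluded from the current account — financial account: foreign purchases of domestic corporate bonds 1690.5, foreign purchases of equities on the domestic stock exchange 924.9, borrowing by resident firms from foreign banks 1054.0, increase in resident deposits held at foreign banks 394.4; capital account: capital transfers received from emigrants 168.0.)

7283.1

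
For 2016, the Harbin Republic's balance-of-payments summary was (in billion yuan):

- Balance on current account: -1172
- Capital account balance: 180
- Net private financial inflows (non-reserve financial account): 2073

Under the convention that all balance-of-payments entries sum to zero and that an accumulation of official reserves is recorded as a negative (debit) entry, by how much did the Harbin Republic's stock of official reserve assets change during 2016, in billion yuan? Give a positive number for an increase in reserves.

1081

Official reserve transactions balance = -((-1172) + 180 + 2073) = -1081
An accumulation of reserves is recorded as a debit (negative entry), so the change in the stock of reserves is the negative of that balance.
Change in official reserves = -(-1081) = 1081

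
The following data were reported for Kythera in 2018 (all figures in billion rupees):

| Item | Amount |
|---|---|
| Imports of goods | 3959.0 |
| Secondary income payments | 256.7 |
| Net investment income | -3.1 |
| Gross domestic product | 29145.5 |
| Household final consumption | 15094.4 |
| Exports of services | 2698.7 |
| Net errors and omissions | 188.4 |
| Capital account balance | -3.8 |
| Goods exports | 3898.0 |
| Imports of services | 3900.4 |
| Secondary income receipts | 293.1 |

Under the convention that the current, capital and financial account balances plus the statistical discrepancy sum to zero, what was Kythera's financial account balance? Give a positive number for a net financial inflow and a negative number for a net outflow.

Goods balance = 3898.0 - 3959.0 = -61.0
Services balance = 2698.7 - 3900.4 = -1201.7
Trade balance (goods + services) = -61.0 + (-1201.7) = -1262.7
Net primary income = -3.1
Net secondary income = 293.1 - 256.7 = 36.4
Current account = -1262.7 + (-3.1) + 36.4 = -1229.4
Financial account = -(-1229.4 + (-3.8) + 188.4) = 1044.8

1044.8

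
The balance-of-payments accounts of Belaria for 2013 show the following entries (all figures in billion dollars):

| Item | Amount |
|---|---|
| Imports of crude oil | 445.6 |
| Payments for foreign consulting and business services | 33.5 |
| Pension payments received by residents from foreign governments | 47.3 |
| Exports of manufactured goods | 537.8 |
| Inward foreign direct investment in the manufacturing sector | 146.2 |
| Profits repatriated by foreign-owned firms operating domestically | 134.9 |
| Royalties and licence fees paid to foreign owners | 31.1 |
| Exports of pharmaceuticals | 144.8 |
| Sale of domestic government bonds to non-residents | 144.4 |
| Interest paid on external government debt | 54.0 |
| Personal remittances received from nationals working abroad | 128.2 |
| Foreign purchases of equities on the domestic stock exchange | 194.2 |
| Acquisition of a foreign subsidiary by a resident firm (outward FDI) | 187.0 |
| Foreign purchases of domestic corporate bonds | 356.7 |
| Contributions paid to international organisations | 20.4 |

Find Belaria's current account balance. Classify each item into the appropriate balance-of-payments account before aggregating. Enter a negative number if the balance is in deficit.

138.6

Goods: 537.8 - 445.6 + 144.8 = 237.0
Services: -33.5 - 31.1 = -64.6
Primary income: -134.9 - 54.0 = -188.9
Secondary income: 47.3 - 20.4 + 128.2 = 155.1
Current account = 237.0 + (-64.6) + (-188.9) + 155.1 = 138.6
(Excluded from the current account — financial account: inward foreign direct investment in the manufacturing sector 146.2, sale of domestic government bonds to non-residents 144.4, foreign purchases of equities on the domestic stock exchange 194.2, acquisition of a foreign subsidiary by a resident firm (outward FDI) 187.0, foreign purchases of domestic corporate bonds 356.7.)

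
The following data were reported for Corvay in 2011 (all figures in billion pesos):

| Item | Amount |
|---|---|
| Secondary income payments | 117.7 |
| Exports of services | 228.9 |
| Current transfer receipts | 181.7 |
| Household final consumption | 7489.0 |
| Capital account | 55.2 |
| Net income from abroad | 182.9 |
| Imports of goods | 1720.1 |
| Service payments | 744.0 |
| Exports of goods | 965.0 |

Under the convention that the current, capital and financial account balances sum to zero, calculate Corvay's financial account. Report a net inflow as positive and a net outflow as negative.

Goods balance = 965.0 - 1720.1 = -755.1
Services balance = 228.9 - 744.0 = -515.1
Trade balance (goods + services) = -755.1 + (-515.1) = -1270.2
Net primary income = 182.9
Net secondary income = 181.7 - 117.7 = 64.0
Current account = -1270.2 + 182.9 + 64.0 = -1023.3
Financial account = -(-1023.3 + 55.2) = 968.1

968.1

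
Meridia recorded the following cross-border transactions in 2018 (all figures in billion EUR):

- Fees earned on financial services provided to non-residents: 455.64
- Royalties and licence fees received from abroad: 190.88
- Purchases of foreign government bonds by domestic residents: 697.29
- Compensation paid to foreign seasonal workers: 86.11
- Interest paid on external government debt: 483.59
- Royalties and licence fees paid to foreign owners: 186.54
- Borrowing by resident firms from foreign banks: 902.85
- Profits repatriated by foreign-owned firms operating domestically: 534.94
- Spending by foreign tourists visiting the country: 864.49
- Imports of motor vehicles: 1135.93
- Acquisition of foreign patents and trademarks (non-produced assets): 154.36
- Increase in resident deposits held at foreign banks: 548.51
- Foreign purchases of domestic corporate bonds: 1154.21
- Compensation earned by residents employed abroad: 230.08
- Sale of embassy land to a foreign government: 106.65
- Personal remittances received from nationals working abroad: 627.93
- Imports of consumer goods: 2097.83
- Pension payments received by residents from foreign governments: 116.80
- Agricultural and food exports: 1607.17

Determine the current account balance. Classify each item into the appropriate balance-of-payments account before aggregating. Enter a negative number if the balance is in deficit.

-431.95

Goods: 1607.17 - 1135.93 - 2097.83 = -1626.59
Services: 455.64 + 864.49 + 190.88 - 186.54 = 1324.47
Primary income: -86.11 - 483.59 + 230.08 - 534.94 = -874.56
Secondary income: 116.80 + 627.93 = 744.73
Current account = (-1626.59) + 1324.47 + (-874.56) + 744.73 = -431.95
(Excluded from the current account — financial account: purchases of foreign government bonds by domestic residents 697.29, borrowing by resident firms from foreign banks 902.85, increase in resident deposits held at foreign banks 548.51, foreign purchases of domestic corporate bonds 1154.21; capital account: acquisition of foreign patents and trademarks (non-produced assets) 154.36, sale of embassy land to a foreign government 106.65.)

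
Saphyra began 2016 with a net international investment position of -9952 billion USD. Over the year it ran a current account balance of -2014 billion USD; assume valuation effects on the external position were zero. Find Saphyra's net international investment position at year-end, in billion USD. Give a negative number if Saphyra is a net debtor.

With no valuation effects, change in NIIP = current account = -2014
End-of-year NIIP = -9952 + (-2014) = -11966

-11966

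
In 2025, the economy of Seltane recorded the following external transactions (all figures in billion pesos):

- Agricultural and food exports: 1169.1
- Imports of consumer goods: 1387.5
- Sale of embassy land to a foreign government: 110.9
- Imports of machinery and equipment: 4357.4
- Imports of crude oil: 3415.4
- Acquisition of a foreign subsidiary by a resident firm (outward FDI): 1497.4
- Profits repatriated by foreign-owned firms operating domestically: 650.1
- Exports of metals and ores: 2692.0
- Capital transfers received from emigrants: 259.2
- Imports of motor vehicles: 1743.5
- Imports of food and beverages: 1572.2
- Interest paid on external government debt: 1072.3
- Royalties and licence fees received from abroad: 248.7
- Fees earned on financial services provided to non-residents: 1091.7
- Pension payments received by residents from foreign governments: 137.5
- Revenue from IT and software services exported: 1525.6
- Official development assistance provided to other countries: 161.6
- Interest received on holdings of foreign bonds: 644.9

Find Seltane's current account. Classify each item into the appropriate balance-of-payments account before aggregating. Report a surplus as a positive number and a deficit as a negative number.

Goods: -4357.4 - 1572.2 - 3415.4 - 1743.5 - 1387.5 + 2692.0 + 1169.1 = -8614.9
Services: 248.7 + 1525.6 + 1091.7 = 2866.0
Primary income: 644.9 - 650.1 - 1072.3 = -1077.5
Secondary income: 137.5 - 161.6 = -24.1
Current account = (-8614.9) + 2866.0 + (-1077.5) + (-24.1) = -6850.5
(Excluded from the current account — capital account: sale of embassy land to a foreign government 110.9, capital transfers received from emigrants 259.2; financial account: acquisition of a foreign subsidiary by a resident firm (outward FDI) 1497.4.)

-6850.5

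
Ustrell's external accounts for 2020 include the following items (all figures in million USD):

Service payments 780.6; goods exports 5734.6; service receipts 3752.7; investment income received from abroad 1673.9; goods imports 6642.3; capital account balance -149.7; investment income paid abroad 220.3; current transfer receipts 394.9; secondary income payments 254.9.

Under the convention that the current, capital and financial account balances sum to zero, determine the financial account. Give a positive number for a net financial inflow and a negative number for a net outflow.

Goods balance = 5734.6 - 6642.3 = -907.7
Services balance = 3752.7 - 780.6 = 2972.1
Trade balance (goods + services) = -907.7 + 2972.1 = 2064.4
Net primary income = 1673.9 - 220.3 = 1453.6
Net secondary income = 394.9 - 254.9 = 140.0
Current account = 2064.4 + 1453.6 + 140.0 = 3658.0
Financial account = -(3658.0 + (-149.7)) = -3508.3

-3508.3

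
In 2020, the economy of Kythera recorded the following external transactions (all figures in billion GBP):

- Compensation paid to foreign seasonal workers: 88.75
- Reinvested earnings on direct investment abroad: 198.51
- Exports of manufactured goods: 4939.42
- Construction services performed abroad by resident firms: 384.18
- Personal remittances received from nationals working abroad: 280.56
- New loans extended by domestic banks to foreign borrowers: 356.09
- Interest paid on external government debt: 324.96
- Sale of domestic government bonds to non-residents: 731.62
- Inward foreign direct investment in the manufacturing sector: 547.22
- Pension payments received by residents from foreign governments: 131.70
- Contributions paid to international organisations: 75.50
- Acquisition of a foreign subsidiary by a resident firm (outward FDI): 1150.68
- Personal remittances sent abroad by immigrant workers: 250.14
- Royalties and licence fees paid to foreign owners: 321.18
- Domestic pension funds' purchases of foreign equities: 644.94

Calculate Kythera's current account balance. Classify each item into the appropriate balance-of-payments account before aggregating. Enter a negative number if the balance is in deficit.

Goods: 4939.42
Services: 384.18 - 321.18 = 63.00
Primary income: -324.96 - 88.75 + 198.51 = -215.20
Secondary income: -75.50 + 280.56 - 250.14 + 131.70 = 86.62
Current account = 4939.42 + 63.00 + (-215.20) + 86.62 = 4873.84
(Excluded from the current account — financial account: new loans extended by domestic banks to foreign borrowers 356.09, sale of domestic government bonds to non-residents 731.62, inward foreign direct investment in the manufacturing sector 547.22, acquisition of a foreign subsidiary by a resident firm (outward FDI) 1150.68, domestic pension funds' purchases of foreign equities 644.94.)

4873.84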